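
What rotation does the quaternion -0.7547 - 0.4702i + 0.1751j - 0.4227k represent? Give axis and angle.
axis = (-0.7167, 0.2669, -0.6443), θ = 278°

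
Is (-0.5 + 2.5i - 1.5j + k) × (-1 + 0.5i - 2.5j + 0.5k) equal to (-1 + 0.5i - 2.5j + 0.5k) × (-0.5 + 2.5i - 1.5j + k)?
No: pq = -5 - i + 2j - 6.75k ≠ -5 - 4.5i + 3.5j + 4.25k = qp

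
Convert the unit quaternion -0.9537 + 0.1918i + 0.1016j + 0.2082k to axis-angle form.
axis = (0.6377, 0.3378, 0.6922), θ = 325°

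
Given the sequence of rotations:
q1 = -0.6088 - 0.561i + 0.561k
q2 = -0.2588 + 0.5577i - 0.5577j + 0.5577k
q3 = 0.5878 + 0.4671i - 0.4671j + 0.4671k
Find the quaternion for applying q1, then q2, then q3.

q2 · q1 = 0.1576 - 0.5072i - 0.2862j - 0.7976k
q3 · q2 · q1 = 0.5684 + 0.2817i - 0.1062j - 0.7658k
0.5684 + 0.2817i - 0.1062j - 0.7658k


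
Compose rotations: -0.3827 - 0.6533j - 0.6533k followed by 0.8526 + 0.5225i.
-0.3263 - 0.2i - 0.2157j - 0.8984k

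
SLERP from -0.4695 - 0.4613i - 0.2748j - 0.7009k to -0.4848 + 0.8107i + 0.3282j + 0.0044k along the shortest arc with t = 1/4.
-0.2432 - 0.6713i - 0.3479j - 0.6076k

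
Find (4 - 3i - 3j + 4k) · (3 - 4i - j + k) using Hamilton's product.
-7 - 24i - 26j + 7k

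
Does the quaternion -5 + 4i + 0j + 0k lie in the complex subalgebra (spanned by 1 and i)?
Yes. The quaternion -5 + 4i has j- and k-coefficients y = z = 0, so it lies in the complex subalgebra spanned by 1 and i.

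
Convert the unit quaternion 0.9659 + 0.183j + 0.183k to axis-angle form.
axis = (0, √2/2, √2/2), θ = π/6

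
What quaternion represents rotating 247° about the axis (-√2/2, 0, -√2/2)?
-0.5519 - 0.5896i - 0.5896k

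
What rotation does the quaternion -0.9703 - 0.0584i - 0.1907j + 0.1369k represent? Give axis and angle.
axis = (-0.2414, -0.7883, 0.5659), θ = 332°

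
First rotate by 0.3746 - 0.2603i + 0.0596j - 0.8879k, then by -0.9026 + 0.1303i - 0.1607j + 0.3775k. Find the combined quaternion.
0.0406 + 0.4039i - 0.0966j + 0.9088k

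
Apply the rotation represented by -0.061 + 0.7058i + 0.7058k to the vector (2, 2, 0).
(0.18, -2.157, 1.82)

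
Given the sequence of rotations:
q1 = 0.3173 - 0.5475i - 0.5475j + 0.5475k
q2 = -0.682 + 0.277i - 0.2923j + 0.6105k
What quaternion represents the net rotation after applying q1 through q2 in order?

q2 · q1 = -0.559 + 0.6355i - 0.2053j - 0.4914k
-0.559 + 0.6355i - 0.2053j - 0.4914k


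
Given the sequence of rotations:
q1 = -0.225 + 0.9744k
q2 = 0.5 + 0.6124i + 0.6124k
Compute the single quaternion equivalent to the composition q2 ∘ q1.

q2 · q1 = -0.7092 - 0.1378i - 0.5967j + 0.3494k
-0.7092 - 0.1378i - 0.5967j + 0.3494k


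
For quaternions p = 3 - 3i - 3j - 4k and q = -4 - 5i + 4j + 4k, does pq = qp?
No: pq = 1 + i + 56j + k ≠ 1 - 7i - 8j + 55k = qp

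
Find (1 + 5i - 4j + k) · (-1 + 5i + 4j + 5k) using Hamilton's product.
-15 - 24i - 12j + 44k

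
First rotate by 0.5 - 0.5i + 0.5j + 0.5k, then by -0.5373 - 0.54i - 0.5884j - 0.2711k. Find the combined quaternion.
-0.1089 - 0.16i - 0.1573j - 0.9684k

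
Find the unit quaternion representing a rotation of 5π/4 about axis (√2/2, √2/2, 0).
-0.3827 + 0.6533i + 0.6533j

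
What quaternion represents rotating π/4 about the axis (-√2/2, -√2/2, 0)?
0.9239 - 0.2706i - 0.2706j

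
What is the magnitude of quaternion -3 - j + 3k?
√19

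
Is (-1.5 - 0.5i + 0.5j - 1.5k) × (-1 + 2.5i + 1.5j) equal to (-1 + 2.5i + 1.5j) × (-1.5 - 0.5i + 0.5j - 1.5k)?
No: pq = 2 - i - 6.5j - 0.5k ≠ 2 - 5.5i + j + 3.5k = qp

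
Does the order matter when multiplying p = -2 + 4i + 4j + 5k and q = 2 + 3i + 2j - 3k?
Yes: pq = -9 - 20i + 31j + 12k ≠ -9 + 24i - 23j + 20k = qp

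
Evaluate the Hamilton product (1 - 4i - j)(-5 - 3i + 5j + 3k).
-12 + 14i + 22j - 20k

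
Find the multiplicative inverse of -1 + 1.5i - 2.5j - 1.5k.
-0.0851 - 0.1277i + 0.2128j + 0.1277k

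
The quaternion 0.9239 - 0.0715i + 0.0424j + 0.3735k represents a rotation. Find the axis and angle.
axis = (-0.1869, 0.1108, 0.9761), θ = π/4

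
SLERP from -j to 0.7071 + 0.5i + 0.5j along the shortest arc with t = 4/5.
-0.6068 - 0.4291i - 0.6691j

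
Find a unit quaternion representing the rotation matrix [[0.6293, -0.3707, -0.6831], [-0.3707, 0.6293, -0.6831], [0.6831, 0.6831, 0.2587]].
0.7933 + 0.4305i - 0.4305j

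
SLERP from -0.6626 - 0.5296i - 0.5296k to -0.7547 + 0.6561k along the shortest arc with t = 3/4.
-0.9 - 0.186i + 0.3942k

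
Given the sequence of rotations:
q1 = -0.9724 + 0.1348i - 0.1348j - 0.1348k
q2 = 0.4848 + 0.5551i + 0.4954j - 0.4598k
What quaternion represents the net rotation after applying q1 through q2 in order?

q2 · q1 = -0.5414 - 0.6032i - 0.5342j + 0.2402k
-0.5414 - 0.6032i - 0.5342j + 0.2402k


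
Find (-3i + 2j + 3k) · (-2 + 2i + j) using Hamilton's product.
4 + 3i + 2j - 13k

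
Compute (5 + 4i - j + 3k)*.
5 - 4i + j - 3k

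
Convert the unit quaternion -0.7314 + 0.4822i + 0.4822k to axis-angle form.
axis = (√2/2, 0, √2/2), θ = 274°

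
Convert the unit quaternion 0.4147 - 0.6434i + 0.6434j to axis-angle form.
axis = (-√2/2, √2/2, 0), θ = 131°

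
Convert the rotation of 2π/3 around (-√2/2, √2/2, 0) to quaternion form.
0.5 - 0.6124i + 0.6124j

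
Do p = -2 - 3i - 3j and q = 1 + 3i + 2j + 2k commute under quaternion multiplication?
No: pq = 13 - 15i - j - k ≠ 13 - 3i - 13j - 7k = qp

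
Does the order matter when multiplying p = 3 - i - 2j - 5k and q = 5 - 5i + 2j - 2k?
Yes: pq = 4 - 6i + 19j - 43k ≠ 4 - 34i - 27j - 19k = qp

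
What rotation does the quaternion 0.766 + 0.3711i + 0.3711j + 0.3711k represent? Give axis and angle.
axis = (√3/3, √3/3, √3/3), θ = 80°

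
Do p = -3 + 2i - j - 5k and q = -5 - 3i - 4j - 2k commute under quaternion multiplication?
No: pq = 7 - 19i + 36j + 20k ≠ 7 + 17i - 2j + 42k = qp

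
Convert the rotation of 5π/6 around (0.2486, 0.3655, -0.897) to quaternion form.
0.2588 + 0.2401i + 0.353j - 0.8664k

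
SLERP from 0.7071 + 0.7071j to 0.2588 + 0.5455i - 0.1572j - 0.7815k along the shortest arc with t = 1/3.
0.7206 + 0.262i + 0.5208j - 0.3754k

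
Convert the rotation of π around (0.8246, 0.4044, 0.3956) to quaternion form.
0.8246i + 0.4044j + 0.3956k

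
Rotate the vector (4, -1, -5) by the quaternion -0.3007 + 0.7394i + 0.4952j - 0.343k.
(4.596, 3.558, 2.866)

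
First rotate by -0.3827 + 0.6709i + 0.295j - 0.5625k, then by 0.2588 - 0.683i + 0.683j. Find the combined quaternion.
0.1577 + 0.0508i - 0.5692j - 0.8053k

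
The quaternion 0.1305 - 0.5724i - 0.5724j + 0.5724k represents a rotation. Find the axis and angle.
axis = (-√3/3, -√3/3, √3/3), θ = 165°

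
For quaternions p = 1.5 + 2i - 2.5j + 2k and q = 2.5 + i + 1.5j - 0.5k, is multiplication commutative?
No: pq = 6.5 + 4.75i - j + 9.75k ≠ 6.5 + 8.25i - 7j - 1.25k = qp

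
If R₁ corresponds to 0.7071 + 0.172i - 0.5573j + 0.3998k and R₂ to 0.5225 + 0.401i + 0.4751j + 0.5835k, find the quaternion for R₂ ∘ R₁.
0.332 + 0.8885i - 0.0152j + 0.3163k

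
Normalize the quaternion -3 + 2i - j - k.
-0.7746 + 0.5164i - 0.2582j - 0.2582k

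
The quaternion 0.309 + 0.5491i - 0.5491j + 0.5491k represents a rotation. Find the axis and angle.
axis = (√3/3, -√3/3, √3/3), θ = 144°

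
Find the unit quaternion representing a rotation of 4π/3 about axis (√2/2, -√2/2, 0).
-0.5 + 0.6124i - 0.6124j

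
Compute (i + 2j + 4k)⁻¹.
-0.0476i - 0.0952j - 0.1905k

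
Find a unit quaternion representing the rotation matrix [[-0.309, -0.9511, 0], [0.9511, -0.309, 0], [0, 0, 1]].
0.5878 + 0.809k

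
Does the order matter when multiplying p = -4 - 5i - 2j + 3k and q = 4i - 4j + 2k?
Yes: pq = 6 - 8i + 38j + 20k ≠ 6 - 24i - 6j - 36k = qp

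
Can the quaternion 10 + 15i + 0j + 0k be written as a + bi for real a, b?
Yes. The quaternion 10 + 15i has j- and k-coefficients y = z = 0, so it lies in the complex subalgebra spanned by 1 and i.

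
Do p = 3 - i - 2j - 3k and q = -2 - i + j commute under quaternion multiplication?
No: pq = -5 + 2i + 10j + 3k ≠ -5 - 4i + 4j + 9k = qp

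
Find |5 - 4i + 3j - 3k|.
√59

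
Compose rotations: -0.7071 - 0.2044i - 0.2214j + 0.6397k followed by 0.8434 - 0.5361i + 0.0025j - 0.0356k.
-0.6826 + 0.2004i + 0.1617j + 0.6839k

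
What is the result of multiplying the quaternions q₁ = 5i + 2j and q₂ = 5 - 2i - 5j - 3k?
20 + 19i + 25j - 21k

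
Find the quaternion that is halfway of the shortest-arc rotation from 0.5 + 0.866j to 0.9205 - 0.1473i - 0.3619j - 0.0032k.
0.9379 - 0.0973i + 0.3329j - 0.0021k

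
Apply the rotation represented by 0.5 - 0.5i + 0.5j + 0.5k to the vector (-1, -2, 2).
(2, 2, 1)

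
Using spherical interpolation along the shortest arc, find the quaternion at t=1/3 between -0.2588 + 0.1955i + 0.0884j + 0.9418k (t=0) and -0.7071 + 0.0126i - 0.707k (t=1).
0.0884 + 0.1408i + 0.0659j + 0.9839k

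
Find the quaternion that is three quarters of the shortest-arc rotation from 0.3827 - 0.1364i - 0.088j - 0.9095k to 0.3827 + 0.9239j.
0.4877 - 0.0502i + 0.8046j - 0.335k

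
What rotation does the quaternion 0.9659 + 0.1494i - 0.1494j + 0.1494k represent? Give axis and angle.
axis = (√3/3, -√3/3, √3/3), θ = π/6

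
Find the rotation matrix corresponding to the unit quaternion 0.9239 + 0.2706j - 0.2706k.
[[0.7071, 0.5, 0.5], [-0.5, 0.8536, -0.1464], [-0.5, -0.1464, 0.8536]]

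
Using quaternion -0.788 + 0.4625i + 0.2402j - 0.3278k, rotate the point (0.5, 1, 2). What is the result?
(-1.323, 1.87, 0.065)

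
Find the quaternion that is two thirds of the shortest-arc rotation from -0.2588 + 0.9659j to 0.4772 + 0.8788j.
0.242 + 0.9703j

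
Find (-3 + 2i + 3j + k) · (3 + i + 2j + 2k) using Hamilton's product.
-19 + 7i - 2k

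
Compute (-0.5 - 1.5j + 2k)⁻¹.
-0.0769 + 0.2308j - 0.3077k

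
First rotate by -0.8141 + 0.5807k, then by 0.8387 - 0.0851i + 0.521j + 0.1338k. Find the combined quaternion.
-0.7605 + 0.3718i - 0.3747j + 0.3781k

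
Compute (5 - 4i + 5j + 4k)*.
5 + 4i - 5j - 4k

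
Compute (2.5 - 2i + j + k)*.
2.5 + 2i - j - k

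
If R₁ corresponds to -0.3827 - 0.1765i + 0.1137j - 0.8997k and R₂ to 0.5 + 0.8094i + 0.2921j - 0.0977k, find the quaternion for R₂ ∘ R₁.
-0.1696 - 0.6497i + 0.6905j - 0.2689k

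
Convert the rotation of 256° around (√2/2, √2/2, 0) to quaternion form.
-0.6157 + 0.5572i + 0.5572j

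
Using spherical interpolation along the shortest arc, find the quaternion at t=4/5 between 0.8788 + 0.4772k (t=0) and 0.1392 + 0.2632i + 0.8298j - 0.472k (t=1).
0.1266 - 0.2441i - 0.7695j + 0.5765k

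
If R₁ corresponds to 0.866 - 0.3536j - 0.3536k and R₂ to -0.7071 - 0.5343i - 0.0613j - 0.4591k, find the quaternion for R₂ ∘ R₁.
-0.7964 - 0.6034i + 0.008j + 0.0414k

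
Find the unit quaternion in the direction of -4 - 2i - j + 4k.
-0.6576 - 0.3288i - 0.1644j + 0.6576k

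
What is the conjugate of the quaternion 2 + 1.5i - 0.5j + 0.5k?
2 - 1.5i + 0.5j - 0.5k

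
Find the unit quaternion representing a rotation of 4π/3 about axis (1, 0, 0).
-0.5 + 0.866i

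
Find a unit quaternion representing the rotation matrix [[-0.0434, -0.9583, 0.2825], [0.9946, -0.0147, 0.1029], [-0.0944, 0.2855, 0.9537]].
0.6884 + 0.0663i + 0.1369j + 0.7092k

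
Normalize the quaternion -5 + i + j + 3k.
-0.8333 + 0.1667i + 0.1667j + 0.5k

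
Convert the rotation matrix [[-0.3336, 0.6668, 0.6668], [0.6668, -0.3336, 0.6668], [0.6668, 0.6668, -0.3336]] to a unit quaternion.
0.5774i + 0.5774j + 0.5774k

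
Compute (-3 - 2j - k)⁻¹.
-0.2143 + 0.1429j + 0.0714k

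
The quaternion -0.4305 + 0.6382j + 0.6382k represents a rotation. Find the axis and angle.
axis = (0, √2/2, √2/2), θ = 231°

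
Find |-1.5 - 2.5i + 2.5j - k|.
3.969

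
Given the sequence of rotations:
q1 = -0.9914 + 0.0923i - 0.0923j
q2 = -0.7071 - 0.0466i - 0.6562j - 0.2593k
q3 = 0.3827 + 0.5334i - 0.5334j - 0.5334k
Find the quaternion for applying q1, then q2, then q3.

q2 · q1 = 0.6448 - 0.043i + 0.6919j + 0.3219k
q3 · q2 · q1 = 0.8105 + 0.5248i - 0.2279j + 0.1254k
0.8105 + 0.5248i - 0.2279j + 0.1254k


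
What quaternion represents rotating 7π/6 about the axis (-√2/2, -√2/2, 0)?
-0.2588 - 0.683i - 0.683j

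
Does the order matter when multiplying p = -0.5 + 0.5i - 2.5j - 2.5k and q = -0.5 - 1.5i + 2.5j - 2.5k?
Yes: pq = 1 + 13i + 5j ≠ 1 - 12i - 5j + 5k = qp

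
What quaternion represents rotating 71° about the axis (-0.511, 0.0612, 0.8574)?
0.8141 - 0.2967i + 0.0355j + 0.4979k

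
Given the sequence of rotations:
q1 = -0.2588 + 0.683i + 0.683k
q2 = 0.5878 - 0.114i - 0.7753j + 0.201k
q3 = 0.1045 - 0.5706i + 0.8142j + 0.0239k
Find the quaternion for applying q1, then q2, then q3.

q2 · q1 = -0.2115 - 0.0986i + 0.4158j + 0.879k
q3 · q2 · q1 = -0.4379 + 0.8161i + 0.3704j - 0.0702k
-0.4379 + 0.8161i + 0.3704j - 0.0702k


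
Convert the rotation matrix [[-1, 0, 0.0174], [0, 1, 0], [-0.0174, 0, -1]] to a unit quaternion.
0.0087 + j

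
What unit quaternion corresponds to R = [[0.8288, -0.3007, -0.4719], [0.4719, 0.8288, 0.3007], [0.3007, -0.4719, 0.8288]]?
0.9336 - 0.2069i - 0.2069j + 0.2069k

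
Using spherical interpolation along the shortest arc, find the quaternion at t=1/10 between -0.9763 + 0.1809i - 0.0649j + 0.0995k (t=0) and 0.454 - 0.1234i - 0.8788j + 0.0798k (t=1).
-0.9777 + 0.1861i + 0.0497j + 0.0837k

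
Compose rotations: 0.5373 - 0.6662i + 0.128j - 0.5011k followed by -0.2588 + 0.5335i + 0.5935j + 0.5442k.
0.4131 + 0.092i + 0.1906j + 0.8858k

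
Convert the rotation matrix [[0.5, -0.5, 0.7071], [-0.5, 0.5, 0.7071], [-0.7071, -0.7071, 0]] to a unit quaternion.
0.7071 - 0.5i + 0.5j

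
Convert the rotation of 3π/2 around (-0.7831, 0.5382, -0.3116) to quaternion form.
-0.7071 - 0.5537i + 0.3806j - 0.2203k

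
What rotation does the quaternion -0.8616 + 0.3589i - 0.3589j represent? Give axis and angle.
axis = (√2/2, -√2/2, 0), θ = 299°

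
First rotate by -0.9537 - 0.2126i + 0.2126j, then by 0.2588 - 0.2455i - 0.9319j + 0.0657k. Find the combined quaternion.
-0.1009 + 0.1651i + 0.9298j - 0.313k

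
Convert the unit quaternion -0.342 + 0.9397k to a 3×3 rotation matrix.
[[-0.7661, 0.6428, 0], [-0.6428, -0.7661, 0], [0, 0, 1]]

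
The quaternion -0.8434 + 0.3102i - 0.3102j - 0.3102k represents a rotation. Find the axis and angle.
axis = (√3/3, -√3/3, -√3/3), θ = 295°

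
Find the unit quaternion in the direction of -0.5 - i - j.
-0.3333 - 0.6667i - 0.6667j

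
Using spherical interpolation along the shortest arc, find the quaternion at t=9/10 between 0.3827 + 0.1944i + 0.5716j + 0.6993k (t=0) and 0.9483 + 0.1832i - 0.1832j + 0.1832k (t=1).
0.94 + 0.1967i - 0.1009j + 0.2597k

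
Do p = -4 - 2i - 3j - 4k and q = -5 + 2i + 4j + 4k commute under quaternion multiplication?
No: pq = 52 + 6i - j + 2k ≠ 52 - 2i - j + 6k = qp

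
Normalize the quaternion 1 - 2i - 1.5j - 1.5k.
0.3244 - 0.6489i - 0.4867j - 0.4867k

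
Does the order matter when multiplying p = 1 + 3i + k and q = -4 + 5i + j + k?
Yes: pq = -20 - 8i + 3j ≠ -20 - 6i - j - 6k = qp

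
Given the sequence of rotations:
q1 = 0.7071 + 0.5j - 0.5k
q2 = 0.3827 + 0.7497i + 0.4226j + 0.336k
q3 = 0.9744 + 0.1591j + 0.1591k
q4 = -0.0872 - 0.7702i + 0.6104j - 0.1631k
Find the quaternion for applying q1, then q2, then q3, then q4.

q2 · q1 = 0.2273 + 0.1508i + 0.865j + 0.4211k
q3 · q2 · q1 = 0.0169 + 0.0763i + 0.903j + 0.4225k
q4 · q3 · q2 · q1 = -0.425 + 0.3855i + 0.2445j - 0.7817k
-0.425 + 0.3855i + 0.2445j - 0.7817k


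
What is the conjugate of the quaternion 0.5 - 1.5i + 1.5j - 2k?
0.5 + 1.5i - 1.5j + 2k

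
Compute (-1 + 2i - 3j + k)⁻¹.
-0.0667 - 0.1333i + 0.2j - 0.0667k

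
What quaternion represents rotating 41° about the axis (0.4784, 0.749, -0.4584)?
0.9367 + 0.1675i + 0.2623j - 0.1605k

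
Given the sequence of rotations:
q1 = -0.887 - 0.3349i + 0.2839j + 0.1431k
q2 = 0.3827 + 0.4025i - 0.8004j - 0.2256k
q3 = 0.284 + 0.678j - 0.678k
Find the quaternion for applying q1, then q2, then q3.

q2 · q1 = 0.0549 - 0.5357i + 0.8366j + 0.1011k
q3 · q2 · q1 = -0.4831 + 0.4836i + 0.638j + 0.3547k
-0.4831 + 0.4836i + 0.638j + 0.3547k


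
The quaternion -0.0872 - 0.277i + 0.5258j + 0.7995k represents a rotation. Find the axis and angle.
axis = (-0.2781, 0.5278, 0.8026), θ = 190°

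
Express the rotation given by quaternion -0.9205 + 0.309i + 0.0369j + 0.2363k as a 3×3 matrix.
[[0.8856, 0.4578, 0.0781], [-0.4122, 0.6974, 0.5863], [0.214, -0.5514, 0.8063]]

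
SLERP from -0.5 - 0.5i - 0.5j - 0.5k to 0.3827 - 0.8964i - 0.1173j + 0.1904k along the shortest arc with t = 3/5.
0.0206 - 0.9284i - 0.3503j - 0.122k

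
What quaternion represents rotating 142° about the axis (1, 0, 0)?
0.3256 + 0.9455i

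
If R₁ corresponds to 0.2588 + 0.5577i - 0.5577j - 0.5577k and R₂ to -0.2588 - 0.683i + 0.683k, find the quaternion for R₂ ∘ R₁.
0.6948 + 0.0598i + 0.1443j + 0.702k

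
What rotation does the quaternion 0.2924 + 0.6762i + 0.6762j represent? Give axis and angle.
axis = (√2/2, √2/2, 0), θ = 146°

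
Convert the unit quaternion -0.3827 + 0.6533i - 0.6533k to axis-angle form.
axis = (√2/2, 0, -√2/2), θ = 5π/4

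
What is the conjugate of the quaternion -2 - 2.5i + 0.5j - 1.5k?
-2 + 2.5i - 0.5j + 1.5k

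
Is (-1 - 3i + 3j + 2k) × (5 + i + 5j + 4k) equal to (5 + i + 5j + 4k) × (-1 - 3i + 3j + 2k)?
No: pq = -25 - 14i + 24j - 12k ≠ -25 - 18i - 4j + 24k = qp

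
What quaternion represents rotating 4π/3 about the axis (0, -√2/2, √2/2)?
-0.5 - 0.6124j + 0.6124k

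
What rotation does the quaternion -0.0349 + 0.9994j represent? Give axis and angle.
axis = (0, 1, 0), θ = 184°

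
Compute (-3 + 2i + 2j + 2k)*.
-3 - 2i - 2j - 2k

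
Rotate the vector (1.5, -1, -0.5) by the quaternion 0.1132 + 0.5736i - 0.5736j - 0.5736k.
(0.448, -1.13, -1.422)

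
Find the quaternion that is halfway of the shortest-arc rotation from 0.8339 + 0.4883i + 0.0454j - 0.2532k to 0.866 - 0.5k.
0.884 + 0.2539i + 0.0236j - 0.3917k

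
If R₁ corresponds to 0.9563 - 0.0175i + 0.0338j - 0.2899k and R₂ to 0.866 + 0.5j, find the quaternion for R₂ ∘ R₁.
0.8113 - 0.1601i + 0.5074j - 0.2423k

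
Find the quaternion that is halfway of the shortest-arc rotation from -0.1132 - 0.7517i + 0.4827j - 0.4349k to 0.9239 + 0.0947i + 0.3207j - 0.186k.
0.5568 - 0.4512i + 0.5518j - 0.4265k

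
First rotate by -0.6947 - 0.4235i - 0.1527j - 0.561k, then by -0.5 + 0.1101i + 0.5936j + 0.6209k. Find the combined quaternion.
0.8329 - 0.1029i - 0.5372j + 0.0837k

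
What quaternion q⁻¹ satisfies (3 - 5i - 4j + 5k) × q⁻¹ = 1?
0.04 + 0.0667i + 0.0533j - 0.0667k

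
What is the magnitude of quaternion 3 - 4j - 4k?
√41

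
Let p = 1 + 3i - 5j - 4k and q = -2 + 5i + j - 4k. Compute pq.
-28 + 23i + 3j + 32k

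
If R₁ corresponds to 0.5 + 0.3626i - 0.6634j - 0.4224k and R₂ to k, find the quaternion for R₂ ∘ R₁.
0.4224 + 0.6634i + 0.3626j + 0.5k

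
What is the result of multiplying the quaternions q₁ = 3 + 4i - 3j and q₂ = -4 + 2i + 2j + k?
-14 - 13i + 14j + 17k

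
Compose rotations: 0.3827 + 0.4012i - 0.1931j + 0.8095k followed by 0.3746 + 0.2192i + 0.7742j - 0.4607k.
0.5779 + 0.7719i - 0.1383j - 0.226k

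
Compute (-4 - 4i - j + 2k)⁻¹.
-0.1081 + 0.1081i + 0.027j - 0.0541k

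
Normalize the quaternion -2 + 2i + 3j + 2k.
-0.4364 + 0.4364i + 0.6547j + 0.4364k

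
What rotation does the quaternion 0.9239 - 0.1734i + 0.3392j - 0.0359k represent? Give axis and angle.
axis = (-0.4532, 0.8865, -0.0938), θ = π/4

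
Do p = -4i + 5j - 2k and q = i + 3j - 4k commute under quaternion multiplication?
No: pq = -19 - 14i - 18j - 17k ≠ -19 + 14i + 18j + 17k = qp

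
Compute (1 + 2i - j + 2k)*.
1 - 2i + j - 2k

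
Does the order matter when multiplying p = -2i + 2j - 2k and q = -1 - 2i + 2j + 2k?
Yes: pq = -4 + 10i + 6j + 2k ≠ -4 - 6i - 10j + 2k = qp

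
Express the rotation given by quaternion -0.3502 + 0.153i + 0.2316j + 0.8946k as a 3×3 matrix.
[[-0.7079, 0.6974, 0.1115], [-0.5557, -0.6474, 0.5215], [0.436, 0.3072, 0.8459]]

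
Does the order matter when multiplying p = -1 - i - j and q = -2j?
Yes: pq = -2 + 2j + 2k ≠ -2 + 2j - 2k = qp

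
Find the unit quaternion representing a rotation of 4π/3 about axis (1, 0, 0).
-0.5 + 0.866i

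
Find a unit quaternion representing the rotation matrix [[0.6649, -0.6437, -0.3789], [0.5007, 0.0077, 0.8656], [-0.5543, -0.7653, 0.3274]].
0.7071 - 0.5766i + 0.062j + 0.4046k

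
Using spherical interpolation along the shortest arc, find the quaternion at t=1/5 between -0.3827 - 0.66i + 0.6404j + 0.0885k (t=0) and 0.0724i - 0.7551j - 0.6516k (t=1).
-0.3238 - 0.5751i + 0.7166j + 0.2257k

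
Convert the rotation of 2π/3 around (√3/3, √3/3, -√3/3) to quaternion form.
0.5 + 0.5i + 0.5j - 0.5k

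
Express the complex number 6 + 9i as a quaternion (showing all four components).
6 + 9i + 0j + 0k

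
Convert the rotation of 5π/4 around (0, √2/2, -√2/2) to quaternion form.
-0.3827 + 0.6533j - 0.6533k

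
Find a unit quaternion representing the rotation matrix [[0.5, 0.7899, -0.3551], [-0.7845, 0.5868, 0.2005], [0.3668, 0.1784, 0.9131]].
0.866 - 0.0064i - 0.2084j - 0.4545k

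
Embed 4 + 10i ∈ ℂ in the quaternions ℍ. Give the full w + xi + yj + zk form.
4 + 10i + 0j + 0k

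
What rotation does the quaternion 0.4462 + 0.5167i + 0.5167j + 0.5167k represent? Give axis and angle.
axis = (√3/3, √3/3, √3/3), θ = 127°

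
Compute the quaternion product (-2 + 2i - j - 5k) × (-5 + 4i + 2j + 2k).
14 - 10i - 23j + 29k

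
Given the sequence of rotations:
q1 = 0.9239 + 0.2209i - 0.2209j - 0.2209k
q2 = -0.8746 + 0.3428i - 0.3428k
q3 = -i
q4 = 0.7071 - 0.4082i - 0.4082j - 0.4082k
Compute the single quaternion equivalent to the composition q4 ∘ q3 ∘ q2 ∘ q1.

q2 · q1 = -0.9595 + 0.0478i + 0.1932j - 0.1992k
q3 · q2 · q1 = 0.0478 + 0.9595i - 0.1992j - 0.1932k
q4 · q3 · q2 · q1 = 0.2653 + 0.6565i - 0.6309j + 0.3169k
0.2653 + 0.6565i - 0.6309j + 0.3169k


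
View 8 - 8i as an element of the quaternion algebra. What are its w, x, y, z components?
8 - 8i + 0j + 0k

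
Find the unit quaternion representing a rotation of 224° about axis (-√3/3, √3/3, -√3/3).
-0.3746 - 0.5353i + 0.5353j - 0.5353k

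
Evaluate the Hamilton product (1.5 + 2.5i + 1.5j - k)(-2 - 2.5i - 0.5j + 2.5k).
6.5 - 5.5i - 7.5j + 8.25k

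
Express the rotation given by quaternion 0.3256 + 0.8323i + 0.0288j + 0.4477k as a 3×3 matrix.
[[0.5975, -0.2436, 0.764], [0.3395, -0.7863, -0.5162], [0.7265, 0.5678, -0.3871]]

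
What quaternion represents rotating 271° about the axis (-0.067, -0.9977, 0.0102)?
-0.7133 - 0.047i - 0.6993j + 0.0071k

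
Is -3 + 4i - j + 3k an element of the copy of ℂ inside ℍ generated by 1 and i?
No. The quaternion -3 + 4i - j + 3k has j-coefficient y = -1 and k-coefficient z = 3, not both zero, so it does not lie in the complex subalgebra spanned by 1 and i.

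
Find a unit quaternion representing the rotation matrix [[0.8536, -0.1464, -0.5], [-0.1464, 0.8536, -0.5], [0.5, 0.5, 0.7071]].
0.9239 + 0.2706i - 0.2706j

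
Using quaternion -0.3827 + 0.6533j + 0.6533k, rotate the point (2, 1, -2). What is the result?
(0.086, -2.561, 1.561)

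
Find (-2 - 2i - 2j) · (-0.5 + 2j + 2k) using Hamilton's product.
5 - 3i + j - 8k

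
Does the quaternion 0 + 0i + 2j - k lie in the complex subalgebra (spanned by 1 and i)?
No. The quaternion 2j - k has j-coefficient y = 2 and k-coefficient z = -1, not both zero, so it does not lie in the complex subalgebra spanned by 1 and i.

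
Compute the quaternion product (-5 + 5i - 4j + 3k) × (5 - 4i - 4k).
7 + 61i - 12j + 19k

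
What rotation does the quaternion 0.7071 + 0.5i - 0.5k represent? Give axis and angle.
axis = (√2/2, 0, -√2/2), θ = π/2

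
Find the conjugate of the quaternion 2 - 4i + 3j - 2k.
2 + 4i - 3j + 2k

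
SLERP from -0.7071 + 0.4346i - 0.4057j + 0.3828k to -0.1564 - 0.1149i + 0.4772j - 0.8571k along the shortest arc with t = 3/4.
-0.0861 + 0.2266i - 0.5159j + 0.8216k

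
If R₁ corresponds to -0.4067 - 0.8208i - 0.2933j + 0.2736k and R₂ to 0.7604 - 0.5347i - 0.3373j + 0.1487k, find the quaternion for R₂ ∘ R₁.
-0.8878 - 0.4553i - 0.0616j + 0.0275k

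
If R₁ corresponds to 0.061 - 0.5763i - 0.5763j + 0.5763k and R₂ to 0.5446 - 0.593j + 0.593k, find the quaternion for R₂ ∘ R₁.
-0.6503 - 0.3139i - 0.6918j + 0.0083k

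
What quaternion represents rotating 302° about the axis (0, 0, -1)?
-0.8746 - 0.4848k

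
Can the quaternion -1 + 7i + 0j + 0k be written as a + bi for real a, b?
Yes. The quaternion -1 + 7i has j- and k-coefficients y = z = 0, so it lies in the complex subalgebra spanned by 1 and i.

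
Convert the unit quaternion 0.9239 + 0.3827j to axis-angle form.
axis = (0, 1, 0), θ = π/4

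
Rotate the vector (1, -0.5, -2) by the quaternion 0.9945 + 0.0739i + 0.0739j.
(0.69, -0.19, -2.177)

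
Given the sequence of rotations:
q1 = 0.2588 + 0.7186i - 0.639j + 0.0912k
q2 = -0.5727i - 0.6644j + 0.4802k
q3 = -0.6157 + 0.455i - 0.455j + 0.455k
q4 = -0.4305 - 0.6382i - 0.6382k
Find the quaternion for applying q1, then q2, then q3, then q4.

q2 · q1 = -0.0568 + 0.098i + 0.2254j + 0.9677k
q3 · q2 · q1 = -0.3474 - 0.629i - 0.5086j - 0.4745k
q4 · q3 · q2 · q1 = -0.5547 + 0.1679i + 0.3176j + 0.7506k
-0.5547 + 0.1679i + 0.3176j + 0.7506k


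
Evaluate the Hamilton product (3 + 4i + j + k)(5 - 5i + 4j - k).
32 + 16j + 23k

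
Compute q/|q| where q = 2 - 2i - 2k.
0.5774 - 0.5774i - 0.5774k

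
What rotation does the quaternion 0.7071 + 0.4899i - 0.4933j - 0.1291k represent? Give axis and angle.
axis = (0.6928, -0.6976, -0.1826), θ = π/2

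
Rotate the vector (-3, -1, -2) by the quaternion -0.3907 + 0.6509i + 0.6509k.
(-2.661, 1.203, -2.339)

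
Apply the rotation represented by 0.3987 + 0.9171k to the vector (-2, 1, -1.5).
(0.633, -2.145, -1.5)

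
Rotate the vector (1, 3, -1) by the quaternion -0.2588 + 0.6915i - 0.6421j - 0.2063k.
(-2.941, -1.528, -0.116)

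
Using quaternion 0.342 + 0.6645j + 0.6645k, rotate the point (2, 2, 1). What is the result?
(-1.987, 2.026, 0.974)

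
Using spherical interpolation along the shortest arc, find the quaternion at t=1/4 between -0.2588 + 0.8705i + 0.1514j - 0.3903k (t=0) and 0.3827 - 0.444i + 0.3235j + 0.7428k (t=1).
-0.3075 + 0.8033i + 0.0299j - 0.5091k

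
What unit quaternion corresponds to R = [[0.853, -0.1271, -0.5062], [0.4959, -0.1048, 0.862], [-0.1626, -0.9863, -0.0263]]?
0.6561 - 0.7043i - 0.1309j + 0.2374k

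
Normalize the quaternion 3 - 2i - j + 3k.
0.6255 - 0.417i - 0.2085j + 0.6255k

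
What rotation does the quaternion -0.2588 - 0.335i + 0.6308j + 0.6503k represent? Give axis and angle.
axis = (-0.3468, 0.653, 0.6732), θ = 7π/6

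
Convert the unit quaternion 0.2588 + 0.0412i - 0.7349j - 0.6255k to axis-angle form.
axis = (0.0427, -0.7608, -0.6476), θ = 5π/6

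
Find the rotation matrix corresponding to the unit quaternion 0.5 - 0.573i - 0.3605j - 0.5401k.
[[0.1567, 0.9532, 0.2585], [-0.127, -0.2401, 0.9624], [0.9795, -0.1836, 0.0834]]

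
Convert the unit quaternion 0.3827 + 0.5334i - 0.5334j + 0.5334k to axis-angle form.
axis = (√3/3, -√3/3, √3/3), θ = 3π/4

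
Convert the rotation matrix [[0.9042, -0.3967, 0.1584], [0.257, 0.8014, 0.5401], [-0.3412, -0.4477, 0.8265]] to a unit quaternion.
0.9397 - 0.2628i + 0.1329j + 0.1739k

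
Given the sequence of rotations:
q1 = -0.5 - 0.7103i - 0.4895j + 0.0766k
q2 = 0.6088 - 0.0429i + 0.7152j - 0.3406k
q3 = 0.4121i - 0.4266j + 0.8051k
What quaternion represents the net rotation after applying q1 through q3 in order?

q2 · q1 = 0.0413 - 0.5229i - 0.4104j + 0.7459k
q3 · q2 · q1 = -0.5601 + 0.0292i - 0.746j - 0.3589k
-0.5601 + 0.0292i - 0.746j - 0.3589k


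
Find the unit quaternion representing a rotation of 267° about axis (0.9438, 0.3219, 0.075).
-0.6884 + 0.6846i + 0.2335j + 0.0544k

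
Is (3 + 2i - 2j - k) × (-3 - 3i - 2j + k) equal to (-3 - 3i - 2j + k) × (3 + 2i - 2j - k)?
No: pq = -6 - 19i + j - 4k ≠ -6 - 11i - j + 16k = qp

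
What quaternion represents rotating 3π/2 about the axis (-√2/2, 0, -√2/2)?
-0.7071 - 0.5i - 0.5k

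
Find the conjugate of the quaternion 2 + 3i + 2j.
2 - 3i - 2j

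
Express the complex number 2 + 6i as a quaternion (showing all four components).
2 + 6i + 0j + 0k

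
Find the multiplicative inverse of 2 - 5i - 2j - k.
0.0588 + 0.1471i + 0.0588j + 0.0294k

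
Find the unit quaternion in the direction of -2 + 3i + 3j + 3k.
-0.3592 + 0.5388i + 0.5388j + 0.5388k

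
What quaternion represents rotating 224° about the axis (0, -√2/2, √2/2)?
-0.3746 - 0.6556j + 0.6556k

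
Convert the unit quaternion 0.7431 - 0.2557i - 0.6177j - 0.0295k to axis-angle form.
axis = (-0.3821, -0.9231, -0.0441), θ = 84°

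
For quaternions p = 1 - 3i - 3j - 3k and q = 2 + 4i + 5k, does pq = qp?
No: pq = 29 - 17i - 3j + 11k ≠ 29 + 13i - 9j - 13k = qp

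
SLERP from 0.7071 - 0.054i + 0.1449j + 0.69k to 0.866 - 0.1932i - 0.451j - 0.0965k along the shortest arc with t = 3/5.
0.9225 - 0.1569i - 0.2386j + 0.2595k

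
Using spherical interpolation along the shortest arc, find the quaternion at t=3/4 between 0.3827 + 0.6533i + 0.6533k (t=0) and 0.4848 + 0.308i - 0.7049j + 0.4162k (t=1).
0.4917 + 0.4276i - 0.5586j + 0.5133k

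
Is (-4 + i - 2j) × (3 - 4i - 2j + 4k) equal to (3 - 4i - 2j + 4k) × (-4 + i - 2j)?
No: pq = -12 + 11i - 2j - 26k ≠ -12 + 27i + 6j - 6k = qp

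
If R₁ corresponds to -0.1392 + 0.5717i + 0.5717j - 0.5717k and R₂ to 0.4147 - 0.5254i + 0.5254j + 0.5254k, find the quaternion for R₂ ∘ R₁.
0.2426 - 0.2905i + 0.1639j - 0.911k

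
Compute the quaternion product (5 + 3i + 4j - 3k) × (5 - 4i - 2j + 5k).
60 + 9i + 7j + 20k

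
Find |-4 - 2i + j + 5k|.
√46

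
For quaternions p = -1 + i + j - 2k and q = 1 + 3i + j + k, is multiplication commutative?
No: pq = -3 + i - 7j - 5k ≠ -3 - 5i + 7j - k = qp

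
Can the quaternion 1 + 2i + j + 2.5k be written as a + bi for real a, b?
No. The quaternion 1 + 2i + j + 2.5k has j-coefficient y = 1 and k-coefficient z = 2.5, not both zero, so it does not lie in the complex subalgebra spanned by 1 and i.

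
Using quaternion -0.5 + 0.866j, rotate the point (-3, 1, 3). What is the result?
(-1.098, 1, -4.098)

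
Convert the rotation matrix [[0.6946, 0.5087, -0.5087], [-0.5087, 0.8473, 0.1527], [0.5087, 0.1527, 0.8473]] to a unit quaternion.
0.9205 - 0.2763j - 0.2763k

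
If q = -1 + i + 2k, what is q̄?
-1 - i - 2k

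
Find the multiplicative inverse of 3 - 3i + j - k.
0.15 + 0.15i - 0.05j + 0.05k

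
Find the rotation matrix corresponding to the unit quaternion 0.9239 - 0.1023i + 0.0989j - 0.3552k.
[[0.7281, 0.6361, 0.2554], [-0.6766, 0.7267, 0.1188], [-0.1101, -0.2593, 0.9595]]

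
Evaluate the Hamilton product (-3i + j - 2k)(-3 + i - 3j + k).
8 + 4i - 2j + 14k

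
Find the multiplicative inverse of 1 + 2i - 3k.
0.0714 - 0.1429i + 0.2143k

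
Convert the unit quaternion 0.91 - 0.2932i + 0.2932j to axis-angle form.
axis = (-√2/2, √2/2, 0), θ = 49°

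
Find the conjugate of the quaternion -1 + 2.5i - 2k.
-1 - 2.5i + 2k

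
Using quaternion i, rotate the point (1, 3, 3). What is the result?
(1, -3, -3)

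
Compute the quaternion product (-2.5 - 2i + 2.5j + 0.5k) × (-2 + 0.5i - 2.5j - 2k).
13.25 - i - 2.5j + 7.75k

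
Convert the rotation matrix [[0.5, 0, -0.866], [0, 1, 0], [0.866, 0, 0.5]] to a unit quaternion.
0.866 - 0.5j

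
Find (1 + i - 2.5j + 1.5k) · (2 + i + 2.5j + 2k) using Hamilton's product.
4.25 - 5.75i - 3j + 10k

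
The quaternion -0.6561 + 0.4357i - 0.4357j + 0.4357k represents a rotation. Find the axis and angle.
axis = (√3/3, -√3/3, √3/3), θ = 262°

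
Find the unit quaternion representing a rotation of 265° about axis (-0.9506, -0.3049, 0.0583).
-0.6756 - 0.7009i - 0.2248j + 0.043k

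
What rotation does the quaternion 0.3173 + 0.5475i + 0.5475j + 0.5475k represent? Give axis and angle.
axis = (√3/3, √3/3, √3/3), θ = 143°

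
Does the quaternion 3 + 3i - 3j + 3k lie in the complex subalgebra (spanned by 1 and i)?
No. The quaternion 3 + 3i - 3j + 3k has j-coefficient y = -3 and k-coefficient z = 3, not both zero, so it does not lie in the complex subalgebra spanned by 1 and i.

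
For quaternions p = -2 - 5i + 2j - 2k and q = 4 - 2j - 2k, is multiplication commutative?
No: pq = -8 - 28i + 2j + 6k ≠ -8 - 12i + 22j - 14k = qp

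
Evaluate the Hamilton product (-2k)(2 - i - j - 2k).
-4 - 2i + 2j - 4k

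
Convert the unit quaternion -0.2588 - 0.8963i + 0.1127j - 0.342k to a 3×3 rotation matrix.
[[0.7407, -0.379, 0.5547], [-0.025, -0.8406, -0.541], [0.6714, 0.3868, -0.6321]]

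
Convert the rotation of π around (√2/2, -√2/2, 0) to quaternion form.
0.7071i - 0.7071j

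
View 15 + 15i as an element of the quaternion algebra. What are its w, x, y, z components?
15 + 15i + 0j + 0k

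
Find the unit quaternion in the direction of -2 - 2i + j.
-0.6667 - 0.6667i + 0.3333j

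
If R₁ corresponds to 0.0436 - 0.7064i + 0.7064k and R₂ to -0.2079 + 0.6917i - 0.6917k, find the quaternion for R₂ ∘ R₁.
0.9682 + 0.177i - 0.177k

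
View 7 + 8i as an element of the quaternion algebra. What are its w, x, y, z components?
7 + 8i + 0j + 0k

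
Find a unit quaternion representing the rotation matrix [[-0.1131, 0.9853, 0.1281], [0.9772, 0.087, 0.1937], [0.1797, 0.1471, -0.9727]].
-0.0175 + 0.6657i + 0.737j + 0.1156k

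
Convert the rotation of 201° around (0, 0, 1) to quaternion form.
-0.1822 + 0.9833k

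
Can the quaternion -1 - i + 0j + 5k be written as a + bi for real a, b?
No. The quaternion -1 - i + 5k has j-coefficient y = 0 and k-coefficient z = 5, not both zero, so it does not lie in the complex subalgebra spanned by 1 and i.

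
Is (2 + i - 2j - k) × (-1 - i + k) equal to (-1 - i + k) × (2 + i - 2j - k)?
No: pq = -5i + 2j + k ≠ -i + 2j + 5k = qp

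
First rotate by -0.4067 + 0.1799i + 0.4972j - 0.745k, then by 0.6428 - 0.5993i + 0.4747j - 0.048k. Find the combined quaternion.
-0.4254 + 0.0296i - 0.3286j - 0.8427k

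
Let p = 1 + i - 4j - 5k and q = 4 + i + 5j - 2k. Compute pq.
13 + 38i - 14j - 13k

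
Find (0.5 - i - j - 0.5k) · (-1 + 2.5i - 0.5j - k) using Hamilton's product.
1 + 3i - 1.5j + 3k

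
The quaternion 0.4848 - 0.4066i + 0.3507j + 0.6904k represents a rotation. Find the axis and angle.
axis = (-0.4649, 0.401, 0.7894), θ = 122°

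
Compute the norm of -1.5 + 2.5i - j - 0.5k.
3.122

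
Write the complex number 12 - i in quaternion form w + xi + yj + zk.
12 - i + 0j + 0k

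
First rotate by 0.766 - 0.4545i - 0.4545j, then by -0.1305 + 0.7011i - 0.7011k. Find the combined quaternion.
0.2187 + 0.2777i + 0.378j - 0.8557k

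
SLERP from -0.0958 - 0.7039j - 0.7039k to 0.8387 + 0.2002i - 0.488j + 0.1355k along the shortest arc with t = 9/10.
0.7969 + 0.1935i - 0.5714j + 0.0312k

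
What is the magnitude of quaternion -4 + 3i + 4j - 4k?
√57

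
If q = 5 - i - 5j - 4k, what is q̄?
5 + i + 5j + 4k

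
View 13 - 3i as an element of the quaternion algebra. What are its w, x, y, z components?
13 - 3i + 0j + 0k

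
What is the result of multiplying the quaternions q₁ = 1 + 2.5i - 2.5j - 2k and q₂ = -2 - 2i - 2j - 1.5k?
-5 - 7.25i + 10.75j - 7.5k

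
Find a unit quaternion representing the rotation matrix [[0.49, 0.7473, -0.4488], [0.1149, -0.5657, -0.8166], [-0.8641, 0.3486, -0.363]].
0.3746 + 0.7776i + 0.2772j - 0.4221k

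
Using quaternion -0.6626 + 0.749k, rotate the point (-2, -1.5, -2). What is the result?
(-1.245, 2.168, -2)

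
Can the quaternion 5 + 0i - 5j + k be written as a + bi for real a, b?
No. The quaternion 5 - 5j + k has j-coefficient y = -5 and k-coefficient z = 1, not both zero, so it does not lie in the complex subalgebra spanned by 1 and i.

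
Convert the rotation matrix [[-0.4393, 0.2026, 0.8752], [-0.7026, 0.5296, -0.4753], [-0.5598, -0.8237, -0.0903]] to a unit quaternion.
0.5 - 0.1742i + 0.7175j - 0.4526k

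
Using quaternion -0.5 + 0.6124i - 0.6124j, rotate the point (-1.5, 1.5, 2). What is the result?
(-0.275, 2.725, -1)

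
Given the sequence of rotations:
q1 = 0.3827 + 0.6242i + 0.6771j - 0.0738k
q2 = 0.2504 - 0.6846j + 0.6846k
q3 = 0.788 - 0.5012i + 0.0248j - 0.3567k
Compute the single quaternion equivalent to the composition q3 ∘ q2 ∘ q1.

q2 · q1 = 0.6099 - 0.2567i + 0.3349j + 0.6708k
q3 · q2 · q1 = 0.5829 - 0.3719i + 0.7068j + 0.1496k
0.5829 - 0.3719i + 0.7068j + 0.1496k


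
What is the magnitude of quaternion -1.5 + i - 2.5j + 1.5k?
3.428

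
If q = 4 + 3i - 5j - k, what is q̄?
4 - 3i + 5j + k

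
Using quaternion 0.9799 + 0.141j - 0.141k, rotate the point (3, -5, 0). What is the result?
(1.38, -5.63, -0.63)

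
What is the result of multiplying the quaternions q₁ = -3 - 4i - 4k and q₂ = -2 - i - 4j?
2 - 5i + 16j + 24k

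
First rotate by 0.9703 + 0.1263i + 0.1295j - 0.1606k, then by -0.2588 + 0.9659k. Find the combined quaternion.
-0.096 - 0.1578i + 0.0885j + 0.9788k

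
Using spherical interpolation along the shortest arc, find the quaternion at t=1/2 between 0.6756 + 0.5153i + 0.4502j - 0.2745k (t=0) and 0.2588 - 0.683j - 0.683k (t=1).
0.6433 + 0.3548i - 0.1603j - 0.6592k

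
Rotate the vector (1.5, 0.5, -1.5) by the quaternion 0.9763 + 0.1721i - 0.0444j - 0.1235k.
(1.755, 0.558, -1.165)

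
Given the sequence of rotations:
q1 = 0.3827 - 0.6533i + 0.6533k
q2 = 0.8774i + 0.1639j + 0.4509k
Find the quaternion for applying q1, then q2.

q2 · q1 = 0.2786 + 0.4429i - 0.8051j + 0.2796k
0.2786 + 0.4429i - 0.8051j + 0.2796k


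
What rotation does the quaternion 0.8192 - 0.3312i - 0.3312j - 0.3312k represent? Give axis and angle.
axis = (-√3/3, -√3/3, -√3/3), θ = 70°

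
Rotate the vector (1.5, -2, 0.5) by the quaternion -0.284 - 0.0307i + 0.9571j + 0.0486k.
(-1.466, -2.079, 0.173)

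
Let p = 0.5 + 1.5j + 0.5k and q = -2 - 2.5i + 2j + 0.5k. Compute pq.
-4.25 - 1.5i - 3.25j + 3k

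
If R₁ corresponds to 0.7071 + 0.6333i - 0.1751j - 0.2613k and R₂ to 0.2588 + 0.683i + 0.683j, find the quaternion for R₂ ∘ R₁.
-0.13 + 0.4684i + 0.6161j - 0.6198k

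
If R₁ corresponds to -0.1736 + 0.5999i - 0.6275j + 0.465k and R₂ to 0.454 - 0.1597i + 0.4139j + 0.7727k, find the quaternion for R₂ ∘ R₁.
-0.0826 + 0.9774i + 0.1811j - 0.0711k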